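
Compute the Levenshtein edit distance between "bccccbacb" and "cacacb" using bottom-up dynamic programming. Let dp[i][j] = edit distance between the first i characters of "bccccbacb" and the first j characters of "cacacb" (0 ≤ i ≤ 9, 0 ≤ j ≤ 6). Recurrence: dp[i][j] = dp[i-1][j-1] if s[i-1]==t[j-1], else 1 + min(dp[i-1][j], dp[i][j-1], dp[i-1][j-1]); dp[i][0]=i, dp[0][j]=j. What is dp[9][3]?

   ''  c  a  c  a  c  b
''  0  1  2  3  4  5  6
 b  1  1  2  3  4  5  5
 c  2  1  2  2  3  4  5
 c  3  2  2  2  3  3  4
 c  4  3  3  2  3  3  4
 c  5  4  4  3  3  3  4
 b  6  5  5  4  4  4  3
 a  7  6  5  5  4  5  4
 c  8  7  6  5  5  4  5
 b  9  8  7  6  6  5  4

6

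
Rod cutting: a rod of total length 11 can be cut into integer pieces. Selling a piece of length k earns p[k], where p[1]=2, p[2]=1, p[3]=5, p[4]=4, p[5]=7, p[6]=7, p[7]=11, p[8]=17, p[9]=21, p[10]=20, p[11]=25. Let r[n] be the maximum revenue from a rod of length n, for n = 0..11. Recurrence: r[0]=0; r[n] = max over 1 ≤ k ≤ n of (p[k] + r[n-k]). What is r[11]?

25

   n    0    1    2    3    4    5    6    7    8    9   10   11
r[n]    0    2    4    6    8   10   12   14   17   21   23   25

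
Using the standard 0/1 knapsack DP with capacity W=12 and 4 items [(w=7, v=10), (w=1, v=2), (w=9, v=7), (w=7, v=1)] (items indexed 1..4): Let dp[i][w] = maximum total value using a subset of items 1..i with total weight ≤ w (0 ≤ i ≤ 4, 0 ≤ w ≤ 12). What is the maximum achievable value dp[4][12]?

i\w   0   1   2   3   4   5   6   7   8   9  10  11  12
  0   0   0   0   0   0   0   0   0   0   0   0   0   0
  1   0   0   0   0   0   0   0  10  10  10  10  10  10
  2   0   2   2   2   2   2   2  10  12  12  12  12  12
  3   0   2   2   2   2   2   2  10  12  12  12  12  12
  4   0   2   2   2   2   2   2  10  12  12  12  12  12

12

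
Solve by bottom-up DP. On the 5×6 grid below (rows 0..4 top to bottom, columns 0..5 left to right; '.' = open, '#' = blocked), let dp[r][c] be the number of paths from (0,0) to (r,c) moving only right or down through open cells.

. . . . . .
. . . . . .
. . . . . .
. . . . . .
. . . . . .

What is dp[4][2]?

15

r\c   0   1   2   3   4   5
  0   1   1   1   1   1   1
  1   1   2   3   4   5   6
  2   1   3   6  10  15  21
  3   1   4  10  20  35  56
  4   1   5  15  35  70 126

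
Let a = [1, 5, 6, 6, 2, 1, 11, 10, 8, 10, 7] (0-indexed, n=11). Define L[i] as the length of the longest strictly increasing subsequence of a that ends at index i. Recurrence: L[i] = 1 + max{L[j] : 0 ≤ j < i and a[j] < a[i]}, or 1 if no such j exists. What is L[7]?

4

   i    0    1    2    3    4    5    6    7    8    9   10
a[i]    1    5    6    6    2    1   11   10    8   10    7
L[i]    1    2    3    3    2    1    4    4    4    5    4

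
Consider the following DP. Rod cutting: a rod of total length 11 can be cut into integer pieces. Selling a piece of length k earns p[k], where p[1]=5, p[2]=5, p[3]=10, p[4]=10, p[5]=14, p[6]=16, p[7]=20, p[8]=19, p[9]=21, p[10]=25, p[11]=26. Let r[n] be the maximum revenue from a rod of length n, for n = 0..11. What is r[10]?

50

   n    0    1    2    3    4    5    6    7    8    9   10   11
r[n]    0    5   10   15   20   25   30   35   40   45   50   55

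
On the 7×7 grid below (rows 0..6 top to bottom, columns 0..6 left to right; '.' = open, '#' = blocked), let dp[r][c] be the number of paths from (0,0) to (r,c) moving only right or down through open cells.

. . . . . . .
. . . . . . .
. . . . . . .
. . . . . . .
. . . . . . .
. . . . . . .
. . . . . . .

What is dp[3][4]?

r\c   0   1   2   3   4   5   6
  0   1   1   1   1   1   1   1
  1   1   2   3   4   5   6   7
  2   1   3   6  10  15  21  28
  3   1   4  10  20  35  56  84
  4   1   5  15  35  70 126 210
  5   1   6  21  56 126 252 462
  6   1   7  28  84 210 462 924

35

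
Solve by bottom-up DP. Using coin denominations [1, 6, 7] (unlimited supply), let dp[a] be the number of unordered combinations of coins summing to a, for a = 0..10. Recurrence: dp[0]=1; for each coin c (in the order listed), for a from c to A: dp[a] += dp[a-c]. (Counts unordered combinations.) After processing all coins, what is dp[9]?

3

after  coin     0     1     2     3     4     5     6     7     8     9    10
          1     1     1     1     1     1     1     1     1     1     1     1
          6     1     1     1     1     1     1     2     2     2     2     2
          7     1     1     1     1     1     1     2     3     3     3     3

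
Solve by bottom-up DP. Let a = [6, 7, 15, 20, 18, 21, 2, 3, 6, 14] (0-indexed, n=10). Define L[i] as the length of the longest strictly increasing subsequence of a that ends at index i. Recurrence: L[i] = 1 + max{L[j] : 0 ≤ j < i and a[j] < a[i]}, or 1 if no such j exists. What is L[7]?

2

   i    0    1    2    3    4    5    6    7    8    9
a[i]    6    7   15   20   18   21    2    3    6   14
L[i]    1    2    3    4    4    5    1    2    3    4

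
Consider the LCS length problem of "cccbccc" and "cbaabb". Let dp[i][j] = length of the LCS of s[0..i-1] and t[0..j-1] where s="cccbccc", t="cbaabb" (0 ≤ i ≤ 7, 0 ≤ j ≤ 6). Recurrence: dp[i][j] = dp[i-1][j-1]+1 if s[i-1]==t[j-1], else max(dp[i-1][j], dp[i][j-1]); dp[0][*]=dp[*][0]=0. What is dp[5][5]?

   ''  c  b  a  a  b  b
''  0  0  0  0  0  0  0
 c  0  1  1  1  1  1  1
 c  0  1  1  1  1  1  1
 c  0  1  1  1  1  1  1
 b  0  1  2  2  2  2  2
 c  0  1  2  2  2  2  2
 c  0  1  2  2  2  2  2
 c  0  1  2  2  2  2  2

2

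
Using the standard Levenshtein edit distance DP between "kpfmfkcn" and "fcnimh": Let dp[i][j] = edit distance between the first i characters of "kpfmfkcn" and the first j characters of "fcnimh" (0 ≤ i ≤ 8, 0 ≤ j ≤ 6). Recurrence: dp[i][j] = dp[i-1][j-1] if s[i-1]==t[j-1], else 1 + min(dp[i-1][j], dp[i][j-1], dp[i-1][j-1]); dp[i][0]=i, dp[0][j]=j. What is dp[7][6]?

   ''  f  c  n  i  m  h
''  0  1  2  3  4  5  6
 k  1  1  2  3  4  5  6
 p  2  2  2  3  4  5  6
 f  3  2  3  3  4  5  6
 m  4  3  3  4  4  4  5
 f  5  4  4  4  5  5  5
 k  6  5  5  5  5  6  6
 c  7  6  5  6  6  6  7
 n  8  7  6  5  6  7  7

7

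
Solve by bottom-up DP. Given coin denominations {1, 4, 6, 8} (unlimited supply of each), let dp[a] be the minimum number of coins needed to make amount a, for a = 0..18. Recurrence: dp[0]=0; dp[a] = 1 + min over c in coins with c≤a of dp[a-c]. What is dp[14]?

 a  0  1  2  3  4  5  6  7  8  9 10 11 12 13 14 15 16 17 18
dp  0  1  2  3  1  2  1  2  1  2  2  3  2  3  2  3  2  3  3

2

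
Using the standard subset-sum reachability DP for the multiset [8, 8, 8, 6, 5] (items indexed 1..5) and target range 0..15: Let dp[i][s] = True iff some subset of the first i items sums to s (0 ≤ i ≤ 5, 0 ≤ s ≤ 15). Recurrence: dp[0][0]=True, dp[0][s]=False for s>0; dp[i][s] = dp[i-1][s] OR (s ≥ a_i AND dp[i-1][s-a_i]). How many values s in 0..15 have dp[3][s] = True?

i\s   0   1   2   3   4   5   6   7   8   9  10  11  12  13  14  15
  0   T   F   F   F   F   F   F   F   F   F   F   F   F   F   F   F
  1   T   F   F   F   F   F   F   F   T   F   F   F   F   F   F   F
  2   T   F   F   F   F   F   F   F   T   F   F   F   F   F   F   F
  3   T   F   F   F   F   F   F   F   T   F   F   F   F   F   F   F
  4   T   F   F   F   F   F   T   F   T   F   F   F   F   F   T   F
  5   T   F   F   F   F   T   T   F   T   F   F   T   F   T   T   F

2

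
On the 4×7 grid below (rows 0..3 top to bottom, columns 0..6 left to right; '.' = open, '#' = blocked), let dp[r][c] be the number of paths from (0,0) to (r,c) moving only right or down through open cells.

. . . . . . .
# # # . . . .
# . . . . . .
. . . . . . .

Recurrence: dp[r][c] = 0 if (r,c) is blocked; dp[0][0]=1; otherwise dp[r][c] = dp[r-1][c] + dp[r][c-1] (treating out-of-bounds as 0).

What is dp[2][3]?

r\c   0   1   2   3   4   5   6
  0   1   1   1   1   1   1   1
  1   0   0   0   1   2   3   4
  2   0   0   0   1   3   6  10
  3   0   0   0   1   4  10  20

1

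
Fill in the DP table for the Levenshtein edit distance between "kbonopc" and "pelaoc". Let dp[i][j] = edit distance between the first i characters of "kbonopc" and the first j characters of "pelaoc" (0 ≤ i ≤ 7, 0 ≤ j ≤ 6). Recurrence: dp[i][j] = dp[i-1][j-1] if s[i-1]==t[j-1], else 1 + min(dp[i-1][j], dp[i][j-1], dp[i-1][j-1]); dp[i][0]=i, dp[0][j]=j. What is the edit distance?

   ''  p  e  l  a  o  c
''  0  1  2  3  4  5  6
 k  1  1  2  3  4  5  6
 b  2  2  2  3  4  5  6
 o  3  3  3  3  4  4  5
 n  4  4  4  4  4  5  5
 o  5  5  5  5  5  4  5
 p  6  5  6  6  6  5  5
 c  7  6  6  7  7  6  5

5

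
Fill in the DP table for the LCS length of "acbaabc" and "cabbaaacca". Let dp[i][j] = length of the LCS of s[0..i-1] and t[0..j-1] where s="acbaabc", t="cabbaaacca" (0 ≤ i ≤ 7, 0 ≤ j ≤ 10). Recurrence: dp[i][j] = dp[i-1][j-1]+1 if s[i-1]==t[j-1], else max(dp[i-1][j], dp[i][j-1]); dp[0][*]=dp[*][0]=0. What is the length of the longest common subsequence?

5

   ''  c  a  b  b  a  a  a  c  c  a
''  0  0  0  0  0  0  0  0  0  0  0
 a  0  0  1  1  1  1  1  1  1  1  1
 c  0  1  1  1  1  1  1  1  2  2  2
 b  0  1  1  2  2  2  2  2  2  2  2
 a  0  1  2  2  2  3  3  3  3  3  3
 a  0  1  2  2  2  3  4  4  4  4  4
 b  0  1  2  3  3  3  4  4  4  4  4
 c  0  1  2  3  3  3  4  4  5  5  5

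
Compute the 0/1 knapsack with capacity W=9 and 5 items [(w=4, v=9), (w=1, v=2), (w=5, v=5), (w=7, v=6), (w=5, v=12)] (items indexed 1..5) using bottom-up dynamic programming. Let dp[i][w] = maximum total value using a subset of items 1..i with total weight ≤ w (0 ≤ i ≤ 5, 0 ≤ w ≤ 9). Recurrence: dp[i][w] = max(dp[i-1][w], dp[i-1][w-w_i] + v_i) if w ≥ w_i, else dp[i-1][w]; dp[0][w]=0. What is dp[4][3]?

i\w   0   1   2   3   4   5   6   7   8   9
  0   0   0   0   0   0   0   0   0   0   0
  1   0   0   0   0   9   9   9   9   9   9
  2   0   2   2   2   9  11  11  11  11  11
  3   0   2   2   2   9  11  11  11  11  14
  4   0   2   2   2   9  11  11  11  11  14
  5   0   2   2   2   9  12  14  14  14  21

2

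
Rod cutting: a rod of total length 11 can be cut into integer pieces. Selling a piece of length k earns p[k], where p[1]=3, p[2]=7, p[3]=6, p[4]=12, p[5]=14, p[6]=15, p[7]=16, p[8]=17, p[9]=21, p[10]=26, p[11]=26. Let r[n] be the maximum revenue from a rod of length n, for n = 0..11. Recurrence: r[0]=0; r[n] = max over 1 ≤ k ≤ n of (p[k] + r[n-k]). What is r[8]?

   n    0    1    2    3    4    5    6    7    8    9   10   11
r[n]    0    3    7   10   14   17   21   24   28   31   35   38

28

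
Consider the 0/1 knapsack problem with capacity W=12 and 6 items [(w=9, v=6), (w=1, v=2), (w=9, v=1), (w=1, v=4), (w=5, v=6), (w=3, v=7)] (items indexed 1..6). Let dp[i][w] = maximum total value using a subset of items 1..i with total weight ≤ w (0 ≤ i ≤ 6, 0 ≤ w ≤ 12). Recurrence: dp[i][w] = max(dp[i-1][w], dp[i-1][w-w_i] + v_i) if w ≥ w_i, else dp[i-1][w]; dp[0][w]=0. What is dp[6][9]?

17

i\w   0   1   2   3   4   5   6   7   8   9  10  11  12
  0   0   0   0   0   0   0   0   0   0   0   0   0   0
  1   0   0   0   0   0   0   0   0   0   6   6   6   6
  2   0   2   2   2   2   2   2   2   2   6   8   8   8
  3   0   2   2   2   2   2   2   2   2   6   8   8   8
  4   0   4   6   6   6   6   6   6   6   6  10  12  12
  5   0   4   6   6   6   6  10  12  12  12  12  12  12
  6   0   4   6   7  11  13  13  13  13  17  19  19  19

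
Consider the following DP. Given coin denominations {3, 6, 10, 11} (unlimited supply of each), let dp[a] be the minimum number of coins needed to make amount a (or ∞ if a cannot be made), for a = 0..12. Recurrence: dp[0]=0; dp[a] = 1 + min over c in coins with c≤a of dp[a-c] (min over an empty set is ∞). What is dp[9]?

 a  0  1  2  3  4  5  6  7  8  9 10 11 12
dp  0  -  -  1  -  -  1  -  -  2  1  1  2
(- denotes ∞ / unreachable)

2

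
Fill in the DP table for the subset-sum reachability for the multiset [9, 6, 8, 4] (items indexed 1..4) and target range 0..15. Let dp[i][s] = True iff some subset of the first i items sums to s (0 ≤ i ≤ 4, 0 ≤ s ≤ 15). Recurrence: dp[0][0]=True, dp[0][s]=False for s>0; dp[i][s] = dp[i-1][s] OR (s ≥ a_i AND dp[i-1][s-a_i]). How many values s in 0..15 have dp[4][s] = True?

10

i\s   0   1   2   3   4   5   6   7   8   9  10  11  12  13  14  15
  0   T   F   F   F   F   F   F   F   F   F   F   F   F   F   F   F
  1   T   F   F   F   F   F   F   F   F   T   F   F   F   F   F   F
  2   T   F   F   F   F   F   T   F   F   T   F   F   F   F   F   T
  3   T   F   F   F   F   F   T   F   T   T   F   F   F   F   T   T
  4   T   F   F   F   T   F   T   F   T   T   T   F   T   T   T   T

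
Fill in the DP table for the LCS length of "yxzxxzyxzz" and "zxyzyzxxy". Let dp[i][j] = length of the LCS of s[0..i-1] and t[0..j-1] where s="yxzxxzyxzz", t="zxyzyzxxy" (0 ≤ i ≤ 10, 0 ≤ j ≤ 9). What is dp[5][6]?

   ''  z  x  y  z  y  z  x  x  y
''  0  0  0  0  0  0  0  0  0  0
 y  0  0  0  1  1  1  1  1  1  1
 x  0  0  1  1  1  1  1  2  2  2
 z  0  1  1  1  2  2  2  2  2  2
 x  0  1  2  2  2  2  2  3  3  3
 x  0  1  2  2  2  2  2  3  4  4
 z  0  1  2  2  3  3  3  3  4  4
 y  0  1  2  3  3  4  4  4  4  5
 x  0  1  2  3  3  4  4  5  5  5
 z  0  1  2  3  4  4  5  5  5  5
 z  0  1  2  3  4  4  5  5  5  5

2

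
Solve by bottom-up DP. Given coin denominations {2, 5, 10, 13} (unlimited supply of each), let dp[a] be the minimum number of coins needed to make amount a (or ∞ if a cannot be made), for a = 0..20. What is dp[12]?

2

 a  0  1  2  3  4  5  6  7  8  9 10 11 12 13 14 15 16 17 18 19 20
dp  0  -  1  -  2  1  3  2  4  3  1  4  2  1  3  2  4  3  2  4  2
(- denotes ∞ / unreachable)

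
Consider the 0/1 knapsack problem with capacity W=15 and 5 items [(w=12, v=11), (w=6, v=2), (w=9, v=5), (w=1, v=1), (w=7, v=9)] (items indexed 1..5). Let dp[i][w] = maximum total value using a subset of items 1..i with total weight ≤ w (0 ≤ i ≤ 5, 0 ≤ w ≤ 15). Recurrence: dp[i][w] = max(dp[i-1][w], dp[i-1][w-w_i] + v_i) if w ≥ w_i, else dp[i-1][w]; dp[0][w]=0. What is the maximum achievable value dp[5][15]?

i\w   0   1   2   3   4   5   6   7   8   9  10  11  12  13  14  15
  0   0   0   0   0   0   0   0   0   0   0   0   0   0   0   0   0
  1   0   0   0   0   0   0   0   0   0   0   0   0  11  11  11  11
  2   0   0   0   0   0   0   2   2   2   2   2   2  11  11  11  11
  3   0   0   0   0   0   0   2   2   2   5   5   5  11  11  11  11
  4   0   1   1   1   1   1   2   3   3   5   6   6  11  12  12  12
  5   0   1   1   1   1   1   2   9  10  10  10  10  11  12  12  12

12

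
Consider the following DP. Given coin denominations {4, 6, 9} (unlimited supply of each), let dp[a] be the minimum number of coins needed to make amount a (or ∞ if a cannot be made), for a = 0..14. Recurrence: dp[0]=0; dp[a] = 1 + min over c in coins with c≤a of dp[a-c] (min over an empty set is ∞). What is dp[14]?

 a  0  1  2  3  4  5  6  7  8  9 10 11 12 13 14
dp  0  -  -  -  1  -  1  -  2  1  2  -  2  2  3
(- denotes ∞ / unreachable)

3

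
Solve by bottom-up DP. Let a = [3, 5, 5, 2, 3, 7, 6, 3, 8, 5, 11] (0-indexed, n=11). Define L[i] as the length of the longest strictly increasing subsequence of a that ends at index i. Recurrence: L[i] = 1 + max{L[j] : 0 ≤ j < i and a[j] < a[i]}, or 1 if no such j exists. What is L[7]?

2

   i    0    1    2    3    4    5    6    7    8    9   10
a[i]    3    5    5    2    3    7    6    3    8    5   11
L[i]    1    2    2    1    2    3    3    2    4    3    5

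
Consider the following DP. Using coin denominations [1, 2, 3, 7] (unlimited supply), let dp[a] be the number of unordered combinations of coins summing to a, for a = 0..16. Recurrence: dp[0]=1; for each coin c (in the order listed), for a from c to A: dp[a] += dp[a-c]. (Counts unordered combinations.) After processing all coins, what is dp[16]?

after  coin     0     1     2     3     4     5     6     7     8     9    10    11    12    13    14    15    16
          1     1     1     1     1     1     1     1     1     1     1     1     1     1     1     1     1     1
          2     1     1     2     2     3     3     4     4     5     5     6     6     7     7     8     8     9
          3     1     1     2     3     4     5     7     8    10    12    14    16    19    21    24    27    30
          7     1     1     2     3     4     5     7     9    11    14    17    20    24    28    33    38    44

44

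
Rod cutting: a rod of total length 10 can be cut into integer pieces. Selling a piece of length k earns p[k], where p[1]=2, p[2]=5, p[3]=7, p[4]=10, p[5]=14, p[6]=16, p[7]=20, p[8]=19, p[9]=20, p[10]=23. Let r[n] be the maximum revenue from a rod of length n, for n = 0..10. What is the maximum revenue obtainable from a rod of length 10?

   n    0    1    2    3    4    5    6    7    8    9   10
r[n]    0    2    5    7   10   14   16   20   22   25   28

28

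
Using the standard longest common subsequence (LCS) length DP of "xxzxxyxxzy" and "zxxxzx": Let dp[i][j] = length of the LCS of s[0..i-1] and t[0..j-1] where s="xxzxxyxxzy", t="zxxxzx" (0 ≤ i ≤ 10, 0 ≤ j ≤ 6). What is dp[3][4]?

   ''  z  x  x  x  z  x
''  0  0  0  0  0  0  0
 x  0  0  1  1  1  1  1
 x  0  0  1  2  2  2  2
 z  0  1  1  2  2  3  3
 x  0  1  2  2  3  3  4
 x  0  1  2  3  3  3  4
 y  0  1  2  3  3  3  4
 x  0  1  2  3  4  4  4
 x  0  1  2  3  4  4  5
 z  0  1  2  3  4  5  5
 y  0  1  2  3  4  5  5

2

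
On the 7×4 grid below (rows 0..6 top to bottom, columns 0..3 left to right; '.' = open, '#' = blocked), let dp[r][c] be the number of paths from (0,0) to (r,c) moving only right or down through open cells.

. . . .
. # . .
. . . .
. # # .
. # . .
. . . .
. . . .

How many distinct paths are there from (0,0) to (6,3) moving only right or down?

8

r\c   0   1   2   3
  0   1   1   1   1
  1   1   0   1   2
  2   1   1   2   4
  3   1   0   0   4
  4   1   0   0   4
  5   1   1   1   5
  6   1   2   3   8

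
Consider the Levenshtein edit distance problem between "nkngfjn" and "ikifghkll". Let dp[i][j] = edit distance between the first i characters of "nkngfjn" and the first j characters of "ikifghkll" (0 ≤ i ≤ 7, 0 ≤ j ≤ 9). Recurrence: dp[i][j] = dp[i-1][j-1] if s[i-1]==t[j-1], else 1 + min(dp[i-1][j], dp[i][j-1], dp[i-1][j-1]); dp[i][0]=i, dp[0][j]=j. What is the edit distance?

   ''  i  k  i  f  g  h  k  l  l
''  0  1  2  3  4  5  6  7  8  9
 n  1  1  2  3  4  5  6  7  8  9
 k  2  2  1  2  3  4  5  6  7  8
 n  3  3  2  2  3  4  5  6  7  8
 g  4  4  3  3  3  3  4  5  6  7
 f  5  5  4  4  3  4  4  5  6  7
 j  6  6  5  5  4  4  5  5  6  7
 n  7  7  6  6  5  5  5  6  6  7

7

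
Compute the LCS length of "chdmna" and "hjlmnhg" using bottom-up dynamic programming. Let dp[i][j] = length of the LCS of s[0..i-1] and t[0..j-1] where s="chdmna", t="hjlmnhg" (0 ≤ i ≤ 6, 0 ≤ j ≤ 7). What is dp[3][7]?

1

   ''  h  j  l  m  n  h  g
''  0  0  0  0  0  0  0  0
 c  0  0  0  0  0  0  0  0
 h  0  1  1  1  1  1  1  1
 d  0  1  1  1  1  1  1  1
 m  0  1  1  1  2  2  2  2
 n  0  1  1  1  2  3  3  3
 a  0  1  1  1  2  3  3  3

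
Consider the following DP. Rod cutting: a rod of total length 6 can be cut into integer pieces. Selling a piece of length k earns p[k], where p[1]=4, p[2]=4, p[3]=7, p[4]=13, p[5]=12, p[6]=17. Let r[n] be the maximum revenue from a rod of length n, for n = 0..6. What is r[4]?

   n    0    1    2    3    4    5    6
r[n]    0    4    8   12   16   20   24

16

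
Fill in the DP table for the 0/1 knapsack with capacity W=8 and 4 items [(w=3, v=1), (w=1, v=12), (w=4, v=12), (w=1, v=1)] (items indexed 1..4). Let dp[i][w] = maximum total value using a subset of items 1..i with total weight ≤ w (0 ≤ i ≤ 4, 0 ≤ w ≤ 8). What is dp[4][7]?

i\w   0   1   2   3   4   5   6   7   8
  0   0   0   0   0   0   0   0   0   0
  1   0   0   0   1   1   1   1   1   1
  2   0  12  12  12  13  13  13  13  13
  3   0  12  12  12  13  24  24  24  25
  4   0  12  13  13  13  24  25  25  25

25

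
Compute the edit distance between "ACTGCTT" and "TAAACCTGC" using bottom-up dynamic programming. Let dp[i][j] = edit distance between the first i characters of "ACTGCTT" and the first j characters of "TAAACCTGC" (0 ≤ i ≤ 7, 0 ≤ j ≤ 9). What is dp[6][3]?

5

   ''  T  A  A  A  C  C  T  G  C
''  0  1  2  3  4  5  6  7  8  9
 A  1  1  1  2  3  4  5  6  7  8
 C  2  2  2  2  3  3  4  5  6  7
 T  3  2  3  3  3  4  4  4  5  6
 G  4  3  3  4  4  4  5  5  4  5
 C  5  4  4  4  5  4  4  5  5  4
 T  6  5  5  5  5  5  5  4  5  5
 T  7  6  6  6  6  6  6  5  5  6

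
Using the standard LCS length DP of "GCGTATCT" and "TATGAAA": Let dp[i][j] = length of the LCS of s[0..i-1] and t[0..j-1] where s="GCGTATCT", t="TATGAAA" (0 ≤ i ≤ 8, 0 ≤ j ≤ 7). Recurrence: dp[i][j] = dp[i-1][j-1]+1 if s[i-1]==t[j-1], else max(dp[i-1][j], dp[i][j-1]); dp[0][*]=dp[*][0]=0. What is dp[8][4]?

   ''  T  A  T  G  A  A  A
''  0  0  0  0  0  0  0  0
 G  0  0  0  0  1  1  1  1
 C  0  0  0  0  1  1  1  1
 G  0  0  0  0  1  1  1  1
 T  0  1  1  1  1  1  1  1
 A  0  1  2  2  2  2  2  2
 T  0  1  2  3  3  3  3  3
 C  0  1  2  3  3  3  3  3
 T  0  1  2  3  3  3  3  3

3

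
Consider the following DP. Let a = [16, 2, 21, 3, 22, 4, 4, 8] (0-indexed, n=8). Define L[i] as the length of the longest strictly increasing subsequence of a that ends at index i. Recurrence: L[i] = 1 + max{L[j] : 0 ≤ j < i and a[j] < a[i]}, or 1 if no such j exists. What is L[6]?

3

   i    0    1    2    3    4    5    6    7
a[i]   16    2   21    3   22    4    4    8
L[i]    1    1    2    2    3    3    3    4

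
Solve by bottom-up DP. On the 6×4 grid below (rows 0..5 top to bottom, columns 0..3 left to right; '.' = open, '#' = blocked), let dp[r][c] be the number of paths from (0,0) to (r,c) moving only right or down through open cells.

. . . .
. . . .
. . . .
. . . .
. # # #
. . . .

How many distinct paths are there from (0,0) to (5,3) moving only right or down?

r\c   0   1   2   3
  0   1   1   1   1
  1   1   2   3   4
  2   1   3   6  10
  3   1   4  10  20
  4   1   0   0   0
  5   1   1   1   1

1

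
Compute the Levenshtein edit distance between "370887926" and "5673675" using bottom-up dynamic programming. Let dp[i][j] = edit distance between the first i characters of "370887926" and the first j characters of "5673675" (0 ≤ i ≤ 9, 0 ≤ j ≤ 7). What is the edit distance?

8

   ''  5  6  7  3  6  7  5
''  0  1  2  3  4  5  6  7
 3  1  1  2  3  3  4  5  6
 7  2  2  2  2  3  4  4  5
 0  3  3  3  3  3  4  5  5
 8  4  4  4  4  4  4  5  6
 8  5  5  5  5  5  5  5  6
 7  6  6  6  5  6  6  5  6
 9  7  7  7  6  6  7  6  6
 2  8  8  8  7  7  7  7  7
 6  9  9  8  8  8  7  8  8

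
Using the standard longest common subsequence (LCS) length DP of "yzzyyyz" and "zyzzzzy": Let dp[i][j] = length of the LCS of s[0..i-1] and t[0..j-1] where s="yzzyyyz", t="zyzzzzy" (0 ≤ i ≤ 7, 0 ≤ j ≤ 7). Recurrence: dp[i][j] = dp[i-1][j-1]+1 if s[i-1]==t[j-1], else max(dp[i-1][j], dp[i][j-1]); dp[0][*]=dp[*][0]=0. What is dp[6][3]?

   ''  z  y  z  z  z  z  y
''  0  0  0  0  0  0  0  0
 y  0  0  1  1  1  1  1  1
 z  0  1  1  2  2  2  2  2
 z  0  1  1  2  3  3  3  3
 y  0  1  2  2  3  3  3  4
 y  0  1  2  2  3  3  3  4
 y  0  1  2  2  3  3  3  4
 z  0  1  2  3  3  4  4  4

2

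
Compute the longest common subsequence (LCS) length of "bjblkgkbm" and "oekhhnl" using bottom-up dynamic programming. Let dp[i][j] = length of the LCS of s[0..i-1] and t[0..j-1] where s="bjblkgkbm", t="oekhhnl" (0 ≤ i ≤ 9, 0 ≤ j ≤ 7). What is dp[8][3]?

1

   ''  o  e  k  h  h  n  l
''  0  0  0  0  0  0  0  0
 b  0  0  0  0  0  0  0  0
 j  0  0  0  0  0  0  0  0
 b  0  0  0  0  0  0  0  0
 l  0  0  0  0  0  0  0  1
 k  0  0  0  1  1  1  1  1
 g  0  0  0  1  1  1  1  1
 k  0  0  0  1  1  1  1  1
 b  0  0  0  1  1  1  1  1
 m  0  0  0  1  1  1  1  1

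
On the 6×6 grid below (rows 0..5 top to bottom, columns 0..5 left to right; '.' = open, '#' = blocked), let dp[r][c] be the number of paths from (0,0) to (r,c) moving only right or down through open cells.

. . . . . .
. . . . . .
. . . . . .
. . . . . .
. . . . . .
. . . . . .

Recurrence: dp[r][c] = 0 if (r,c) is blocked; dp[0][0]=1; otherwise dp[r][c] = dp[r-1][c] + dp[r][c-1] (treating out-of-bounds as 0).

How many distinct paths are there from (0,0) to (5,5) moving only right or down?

r\c   0   1   2   3   4   5
  0   1   1   1   1   1   1
  1   1   2   3   4   5   6
  2   1   3   6  10  15  21
  3   1   4  10  20  35  56
  4   1   5  15  35  70 126
  5   1   6  21  56 126 252

252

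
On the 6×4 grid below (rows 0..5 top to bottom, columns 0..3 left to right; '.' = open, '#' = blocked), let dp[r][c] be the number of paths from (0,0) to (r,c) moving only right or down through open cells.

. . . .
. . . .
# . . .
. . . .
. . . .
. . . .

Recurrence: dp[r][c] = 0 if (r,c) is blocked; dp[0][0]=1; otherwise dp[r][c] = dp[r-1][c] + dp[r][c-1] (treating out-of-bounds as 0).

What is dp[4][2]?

9

r\c   0   1   2   3
  0   1   1   1   1
  1   1   2   3   4
  2   0   2   5   9
  3   0   2   7  16
  4   0   2   9  25
  5   0   2  11  36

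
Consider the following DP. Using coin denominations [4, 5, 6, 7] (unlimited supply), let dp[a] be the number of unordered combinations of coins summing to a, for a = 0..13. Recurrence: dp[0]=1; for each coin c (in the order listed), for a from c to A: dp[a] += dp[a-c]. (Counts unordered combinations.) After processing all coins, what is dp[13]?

after  coin     0     1     2     3     4     5     6     7     8     9    10    11    12    13
          4     1     0     0     0     1     0     0     0     1     0     0     0     1     0
          5     1     0     0     0     1     1     0     0     1     1     1     0     1     1
          6     1     0     0     0     1     1     1     0     1     1     2     1     2     1
          7     1     0     0     0     1     1     1     1     1     1     2     2     3     2

2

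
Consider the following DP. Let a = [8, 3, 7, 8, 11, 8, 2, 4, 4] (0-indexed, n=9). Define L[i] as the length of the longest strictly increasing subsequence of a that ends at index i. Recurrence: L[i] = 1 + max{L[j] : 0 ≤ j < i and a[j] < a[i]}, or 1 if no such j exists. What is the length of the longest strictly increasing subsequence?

4

   i    0    1    2    3    4    5    6    7    8
a[i]    8    3    7    8   11    8    2    4    4
L[i]    1    1    2    3    4    3    1    2    2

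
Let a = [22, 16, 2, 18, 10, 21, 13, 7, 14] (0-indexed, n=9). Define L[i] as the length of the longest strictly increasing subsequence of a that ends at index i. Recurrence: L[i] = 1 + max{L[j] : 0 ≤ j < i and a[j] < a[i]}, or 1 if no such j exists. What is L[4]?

2

   i    0    1    2    3    4    5    6    7    8
a[i]   22   16    2   18   10   21   13    7   14
L[i]    1    1    1    2    2    3    3    2    4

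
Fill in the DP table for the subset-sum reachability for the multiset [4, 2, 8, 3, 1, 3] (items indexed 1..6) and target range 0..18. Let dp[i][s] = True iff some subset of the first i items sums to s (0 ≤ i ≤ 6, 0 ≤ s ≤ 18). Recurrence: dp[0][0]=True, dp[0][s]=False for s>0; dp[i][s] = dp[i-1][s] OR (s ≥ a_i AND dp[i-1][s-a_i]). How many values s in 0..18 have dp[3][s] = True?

i\s   0   1   2   3   4   5   6   7   8   9  10  11  12  13  14  15  16  17  18
  0   T   F   F   F   F   F   F   F   F   F   F   F   F   F   F   F   F   F   F
  1   T   F   F   F   T   F   F   F   F   F   F   F   F   F   F   F   F   F   F
  2   T   F   T   F   T   F   T   F   F   F   F   F   F   F   F   F   F   F   F
  3   T   F   T   F   T   F   T   F   T   F   T   F   T   F   T   F   F   F   F
  4   T   F   T   T   T   T   T   T   T   T   T   T   T   T   T   T   F   T   F
  5   T   T   T   T   T   T   T   T   T   T   T   T   T   T   T   T   T   T   T
  6   T   T   T   T   T   T   T   T   T   T   T   T   T   T   T   T   T   T   T

8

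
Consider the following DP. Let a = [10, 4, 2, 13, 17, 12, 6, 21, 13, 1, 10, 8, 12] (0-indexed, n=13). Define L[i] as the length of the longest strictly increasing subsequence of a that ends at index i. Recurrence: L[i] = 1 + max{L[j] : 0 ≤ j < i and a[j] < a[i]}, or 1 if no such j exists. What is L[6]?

   i    0    1    2    3    4    5    6    7    8    9   10   11   12
a[i]   10    4    2   13   17   12    6   21   13    1   10    8   12
L[i]    1    1    1    2    3    2    2    4    3    1    3    3    4

2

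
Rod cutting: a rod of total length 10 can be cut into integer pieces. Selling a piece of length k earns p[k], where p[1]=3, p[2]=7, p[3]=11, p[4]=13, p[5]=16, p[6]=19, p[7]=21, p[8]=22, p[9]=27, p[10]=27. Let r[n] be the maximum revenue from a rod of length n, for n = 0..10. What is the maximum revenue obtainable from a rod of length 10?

36

   n    0    1    2    3    4    5    6    7    8    9   10
r[n]    0    3    7   11   14   18   22   25   29   33   36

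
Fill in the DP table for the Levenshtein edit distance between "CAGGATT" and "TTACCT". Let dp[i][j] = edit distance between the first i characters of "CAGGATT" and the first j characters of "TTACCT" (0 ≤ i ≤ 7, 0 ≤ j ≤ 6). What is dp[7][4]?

6

   ''  T  T  A  C  C  T
''  0  1  2  3  4  5  6
 C  1  1  2  3  3  4  5
 A  2  2  2  2  3  4  5
 G  3  3  3  3  3  4  5
 G  4  4  4  4  4  4  5
 A  5  5  5  4  5  5  5
 T  6  5  5  5  5  6  5
 T  7  6  5  6  6  6  6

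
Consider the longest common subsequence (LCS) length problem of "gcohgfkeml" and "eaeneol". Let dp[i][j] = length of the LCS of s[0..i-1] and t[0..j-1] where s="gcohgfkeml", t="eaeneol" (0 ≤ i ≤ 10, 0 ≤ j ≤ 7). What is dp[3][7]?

1

   ''  e  a  e  n  e  o  l
''  0  0  0  0  0  0  0  0
 g  0  0  0  0  0  0  0  0
 c  0  0  0  0  0  0  0  0
 o  0  0  0  0  0  0  1  1
 h  0  0  0  0  0  0  1  1
 g  0  0  0  0  0  0  1  1
 f  0  0  0  0  0  0  1  1
 k  0  0  0  0  0  0  1  1
 e  0  1  1  1  1  1  1  1
 m  0  1  1  1  1  1  1  1
 l  0  1  1  1  1  1  1  2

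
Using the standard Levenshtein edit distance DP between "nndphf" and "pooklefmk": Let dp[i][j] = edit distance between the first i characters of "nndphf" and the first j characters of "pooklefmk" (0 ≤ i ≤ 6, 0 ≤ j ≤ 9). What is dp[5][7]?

   ''  p  o  o  k  l  e  f  m  k
''  0  1  2  3  4  5  6  7  8  9
 n  1  1  2  3  4  5  6  7  8  9
 n  2  2  2  3  4  5  6  7  8  9
 d  3  3  3  3  4  5  6  7  8  9
 p  4  3  4  4  4  5  6  7  8  9
 h  5  4  4  5  5  5  6  7  8  9
 f  6  5  5  5  6  6  6  6  7  8

7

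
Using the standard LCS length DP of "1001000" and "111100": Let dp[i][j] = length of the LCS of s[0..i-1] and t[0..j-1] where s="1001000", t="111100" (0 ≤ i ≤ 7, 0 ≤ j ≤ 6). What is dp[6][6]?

   ''  1  1  1  1  0  0
''  0  0  0  0  0  0  0
 1  0  1  1  1  1  1  1
 0  0  1  1  1  1  2  2
 0  0  1  1  1  1  2  3
 1  0  1  2  2  2  2  3
 0  0  1  2  2  2  3  3
 0  0  1  2  2  2  3  4
 0  0  1  2  2  2  3  4

4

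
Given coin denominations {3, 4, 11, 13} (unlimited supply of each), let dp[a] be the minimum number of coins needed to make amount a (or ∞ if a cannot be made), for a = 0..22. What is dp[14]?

 a  0  1  2  3  4  5  6  7  8  9 10 11 12 13 14 15 16 17 18 19 20 21 22
dp  0  -  -  1  1  -  2  2  2  3  3  1  3  1  2  2  2  2  3  3  3  3  2
(- denotes ∞ / unreachable)

2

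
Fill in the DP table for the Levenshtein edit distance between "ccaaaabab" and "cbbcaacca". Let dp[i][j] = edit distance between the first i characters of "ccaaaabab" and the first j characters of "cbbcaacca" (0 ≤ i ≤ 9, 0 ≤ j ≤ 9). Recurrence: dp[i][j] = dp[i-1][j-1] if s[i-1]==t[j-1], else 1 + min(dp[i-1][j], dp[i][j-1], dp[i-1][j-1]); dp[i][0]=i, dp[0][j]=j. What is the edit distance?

6

   ''  c  b  b  c  a  a  c  c  a
''  0  1  2  3  4  5  6  7  8  9
 c  1  0  1  2  3  4  5  6  7  8
 c  2  1  1  2  2  3  4  5  6  7
 a  3  2  2  2  3  2  3  4  5  6
 a  4  3  3  3  3  3  2  3  4  5
 a  5  4  4  4  4  3  3  3  4  4
 a  6  5  5  5  5  4  3  4  4  4
 b  7  6  5  5  6  5  4  4  5  5
 a  8  7  6  6  6  6  5  5  5  5
 b  9  8  7  6  7  7  6  6  6  6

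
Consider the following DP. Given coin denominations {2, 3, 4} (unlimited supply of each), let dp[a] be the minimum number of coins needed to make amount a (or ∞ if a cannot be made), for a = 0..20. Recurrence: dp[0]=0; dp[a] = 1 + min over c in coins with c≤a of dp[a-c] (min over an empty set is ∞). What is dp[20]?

 a  0  1  2  3  4  5  6  7  8  9 10 11 12 13 14 15 16 17 18 19 20
dp  0  -  1  1  1  2  2  2  2  3  3  3  3  4  4  4  4  5  5  5  5
(- denotes ∞ / unreachable)

5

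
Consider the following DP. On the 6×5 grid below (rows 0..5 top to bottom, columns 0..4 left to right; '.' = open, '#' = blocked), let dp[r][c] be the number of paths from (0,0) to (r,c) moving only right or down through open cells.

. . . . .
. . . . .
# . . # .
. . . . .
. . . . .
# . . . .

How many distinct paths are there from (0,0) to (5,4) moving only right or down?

55

r\c   0   1   2   3   4
  0   1   1   1   1   1
  1   1   2   3   4   5
  2   0   2   5   0   5
  3   0   2   7   7  12
  4   0   2   9  16  28
  5   0   2  11  27  55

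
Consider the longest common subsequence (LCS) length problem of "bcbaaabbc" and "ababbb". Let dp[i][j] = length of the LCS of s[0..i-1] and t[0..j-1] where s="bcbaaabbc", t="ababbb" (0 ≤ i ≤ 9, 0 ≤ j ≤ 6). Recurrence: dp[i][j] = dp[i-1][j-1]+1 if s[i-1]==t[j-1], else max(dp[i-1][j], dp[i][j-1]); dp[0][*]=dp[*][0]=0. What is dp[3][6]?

2

   ''  a  b  a  b  b  b
''  0  0  0  0  0  0  0
 b  0  0  1  1  1  1  1
 c  0  0  1  1  1  1  1
 b  0  0  1  1  2  2  2
 a  0  1  1  2  2  2  2
 a  0  1  1  2  2  2  2
 a  0  1  1  2  2  2  2
 b  0  1  2  2  3  3  3
 b  0  1  2  2  3  4  4
 c  0  1  2  2  3  4  4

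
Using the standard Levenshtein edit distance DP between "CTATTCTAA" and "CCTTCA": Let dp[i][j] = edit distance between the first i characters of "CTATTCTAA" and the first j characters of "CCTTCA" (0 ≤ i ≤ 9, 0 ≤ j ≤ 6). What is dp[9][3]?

6

   ''  C  C  T  T  C  A
''  0  1  2  3  4  5  6
 C  1  0  1  2  3  4  5
 T  2  1  1  1  2  3  4
 A  3  2  2  2  2  3  3
 T  4  3  3  2  2  3  4
 T  5  4  4  3  2  3  4
 C  6  5  4  4  3  2  3
 T  7  6  5  4  4  3  3
 A  8  7  6  5  5  4  3
 A  9  8  7  6  6  5  4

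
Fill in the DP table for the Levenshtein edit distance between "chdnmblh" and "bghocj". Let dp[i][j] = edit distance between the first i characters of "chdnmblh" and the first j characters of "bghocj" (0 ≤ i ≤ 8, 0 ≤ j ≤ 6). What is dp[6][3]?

6

   ''  b  g  h  o  c  j
''  0  1  2  3  4  5  6
 c  1  1  2  3  4  4  5
 h  2  2  2  2  3  4  5
 d  3  3  3  3  3  4  5
 n  4  4  4  4  4  4  5
 m  5  5  5  5  5  5  5
 b  6  5  6  6  6  6  6
 l  7  6  6  7  7  7  7
 h  8  7  7  6  7  8  8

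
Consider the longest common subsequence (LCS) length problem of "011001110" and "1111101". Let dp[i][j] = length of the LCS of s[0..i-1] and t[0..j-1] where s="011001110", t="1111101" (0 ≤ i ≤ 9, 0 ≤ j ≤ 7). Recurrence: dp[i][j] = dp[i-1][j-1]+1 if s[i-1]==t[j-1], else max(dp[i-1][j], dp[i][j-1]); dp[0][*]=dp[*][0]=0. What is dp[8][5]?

   ''  1  1  1  1  1  0  1
''  0  0  0  0  0  0  0  0
 0  0  0  0  0  0  0  1  1
 1  0  1  1  1  1  1  1  2
 1  0  1  2  2  2  2  2  2
 0  0  1  2  2  2  2  3  3
 0  0  1  2  2  2  2  3  3
 1  0  1  2  3  3  3  3  4
 1  0  1  2  3  4  4  4  4
 1  0  1  2  3  4  5  5  5
 0  0  1  2  3  4  5  6  6

5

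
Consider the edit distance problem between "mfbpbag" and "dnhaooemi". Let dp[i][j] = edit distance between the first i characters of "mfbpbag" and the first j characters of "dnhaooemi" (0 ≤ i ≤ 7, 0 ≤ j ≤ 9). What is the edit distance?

   ''  d  n  h  a  o  o  e  m  i
''  0  1  2  3  4  5  6  7  8  9
 m  1  1  2  3  4  5  6  7  7  8
 f  2  2  2  3  4  5  6  7  8  8
 b  3  3  3  3  4  5  6  7  8  9
 p  4  4  4  4  4  5  6  7  8  9
 b  5  5  5  5  5  5  6  7  8  9
 a  6  6  6  6  5  6  6  7  8  9
 g  7  7  7  7  6  6  7  7  8  9

9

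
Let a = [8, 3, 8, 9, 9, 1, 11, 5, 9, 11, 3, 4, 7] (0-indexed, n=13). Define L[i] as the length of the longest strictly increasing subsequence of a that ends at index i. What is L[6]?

   i    0    1    2    3    4    5    6    7    8    9   10   11   12
a[i]    8    3    8    9    9    1   11    5    9   11    3    4    7
L[i]    1    1    2    3    3    1    4    2    3    4    2    3    4

4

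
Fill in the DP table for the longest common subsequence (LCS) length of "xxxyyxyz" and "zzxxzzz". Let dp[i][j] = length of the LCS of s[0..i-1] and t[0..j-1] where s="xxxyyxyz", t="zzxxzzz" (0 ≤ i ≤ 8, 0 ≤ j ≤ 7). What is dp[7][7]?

2

   ''  z  z  x  x  z  z  z
''  0  0  0  0  0  0  0  0
 x  0  0  0  1  1  1  1  1
 x  0  0  0  1  2  2  2  2
 x  0  0  0  1  2  2  2  2
 y  0  0  0  1  2  2  2  2
 y  0  0  0  1  2  2  2  2
 x  0  0  0  1  2  2  2  2
 y  0  0  0  1  2  2  2  2
 z  0  1  1  1  2  3  3  3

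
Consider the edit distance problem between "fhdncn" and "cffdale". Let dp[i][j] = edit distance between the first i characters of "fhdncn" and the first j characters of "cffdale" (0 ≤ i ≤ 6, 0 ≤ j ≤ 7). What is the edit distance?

5

   ''  c  f  f  d  a  l  e
''  0  1  2  3  4  5  6  7
 f  1  1  1  2  3  4  5  6
 h  2  2  2  2  3  4  5  6
 d  3  3  3  3  2  3  4  5
 n  4  4  4  4  3  3  4  5
 c  5  4  5  5  4  4  4  5
 n  6  5  5  6  5  5  5  5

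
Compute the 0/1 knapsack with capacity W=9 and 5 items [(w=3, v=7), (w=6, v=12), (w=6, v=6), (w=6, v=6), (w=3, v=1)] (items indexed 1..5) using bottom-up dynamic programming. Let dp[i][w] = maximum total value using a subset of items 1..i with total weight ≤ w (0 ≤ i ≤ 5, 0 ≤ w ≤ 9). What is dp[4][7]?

i\w   0   1   2   3   4   5   6   7   8   9
  0   0   0   0   0   0   0   0   0   0   0
  1   0   0   0   7   7   7   7   7   7   7
  2   0   0   0   7   7   7  12  12  12  19
  3   0   0   0   7   7   7  12  12  12  19
  4   0   0   0   7   7   7  12  12  12  19
  5   0   0   0   7   7   7  12  12  12  19

12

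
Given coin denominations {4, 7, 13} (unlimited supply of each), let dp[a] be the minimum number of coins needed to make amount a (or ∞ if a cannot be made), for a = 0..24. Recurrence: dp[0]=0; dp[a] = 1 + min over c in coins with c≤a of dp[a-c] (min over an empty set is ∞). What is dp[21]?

3

 a  0  1  2  3  4  5  6  7  8  9 10 11 12 13 14 15 16 17 18 19 20 21 22 23 24
dp  0  -  -  -  1  -  -  1  2  -  -  2  3  1  2  3  4  2  3  4  2  3  4  5  3
(- denotes ∞ / unreachable)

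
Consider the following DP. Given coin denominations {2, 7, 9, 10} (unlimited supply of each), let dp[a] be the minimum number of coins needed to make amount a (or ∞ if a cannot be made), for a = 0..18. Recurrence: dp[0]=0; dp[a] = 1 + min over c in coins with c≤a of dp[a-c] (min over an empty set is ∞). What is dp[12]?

2

 a  0  1  2  3  4  5  6  7  8  9 10 11 12 13 14 15 16 17 18
dp  0  -  1  -  2  -  3  1  4  1  1  2  2  3  2  4  2  2  2
(- denotes ∞ / unreachable)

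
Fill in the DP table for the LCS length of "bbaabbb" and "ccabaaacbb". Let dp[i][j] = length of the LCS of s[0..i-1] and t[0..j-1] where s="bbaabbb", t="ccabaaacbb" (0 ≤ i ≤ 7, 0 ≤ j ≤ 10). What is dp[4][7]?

   ''  c  c  a  b  a  a  a  c  b  b
''  0  0  0  0  0  0  0  0  0  0  0
 b  0  0  0  0  1  1  1  1  1  1  1
 b  0  0  0  0  1  1  1  1  1  2  2
 a  0  0  0  1  1  2  2  2  2  2  2
 a  0  0  0  1  1  2  3  3  3  3  3
 b  0  0  0  1  2  2  3  3  3  4  4
 b  0  0  0  1  2  2  3  3  3  4  5
 b  0  0  0  1  2  2  3  3  3  4  5

3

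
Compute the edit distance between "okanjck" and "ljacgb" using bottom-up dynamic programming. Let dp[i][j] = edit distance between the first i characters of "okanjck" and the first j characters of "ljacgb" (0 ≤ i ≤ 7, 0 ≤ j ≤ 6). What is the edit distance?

6

   ''  l  j  a  c  g  b
''  0  1  2  3  4  5  6
 o  1  1  2  3  4  5  6
 k  2  2  2  3  4  5  6
 a  3  3  3  2  3  4  5
 n  4  4  4  3  3  4  5
 j  5  5  4  4  4  4  5
 c  6  6  5  5  4  5  5
 k  7  7  6  6  5  5  6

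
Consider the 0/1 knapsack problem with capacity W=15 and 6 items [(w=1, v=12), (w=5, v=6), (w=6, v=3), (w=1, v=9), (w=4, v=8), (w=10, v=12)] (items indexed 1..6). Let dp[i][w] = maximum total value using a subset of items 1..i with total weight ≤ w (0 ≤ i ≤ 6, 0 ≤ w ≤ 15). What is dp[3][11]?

18

i\w   0   1   2   3   4   5   6   7   8   9  10  11  12  13  14  15
  0   0   0   0   0   0   0   0   0   0   0   0   0   0   0   0   0
  1   0  12  12  12  12  12  12  12  12  12  12  12  12  12  12  12
  2   0  12  12  12  12  12  18  18  18  18  18  18  18  18  18  18
  3   0  12  12  12  12  12  18  18  18  18  18  18  21  21  21  21
  4   0  12  21  21  21  21  21  27  27  27  27  27  27  30  30  30
  5   0  12  21  21  21  21  29  29  29  29  29  35  35  35  35  35
  6   0  12  21  21  21  21  29  29  29  29  29  35  35  35  35  35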